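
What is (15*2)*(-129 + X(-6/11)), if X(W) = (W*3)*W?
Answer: -465030/121 ≈ -3843.2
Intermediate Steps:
X(W) = 3*W**2 (X(W) = (3*W)*W = 3*W**2)
(15*2)*(-129 + X(-6/11)) = (15*2)*(-129 + 3*(-6/11)**2) = 30*(-129 + 3*(-6*1/11)**2) = 30*(-129 + 3*(-6/11)**2) = 30*(-129 + 3*(36/121)) = 30*(-129 + 108/121) = 30*(-15501/121) = -465030/121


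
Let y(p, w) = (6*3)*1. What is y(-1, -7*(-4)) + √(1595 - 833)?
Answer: 18 + √762 ≈ 45.604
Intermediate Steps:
y(p, w) = 18 (y(p, w) = 18*1 = 18)
y(-1, -7*(-4)) + √(1595 - 833) = 18 + √(1595 - 833) = 18 + √762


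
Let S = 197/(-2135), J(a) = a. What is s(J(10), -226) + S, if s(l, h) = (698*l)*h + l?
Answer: -3367898647/2135 ≈ -1.5775e+6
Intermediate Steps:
s(l, h) = l + 698*h*l (s(l, h) = 698*h*l + l = l + 698*h*l)
S = -197/2135 (S = -1/2135*197 = -197/2135 ≈ -0.092272)
s(J(10), -226) + S = 10*(1 + 698*(-226)) - 197/2135 = 10*(1 - 157748) - 197/2135 = 10*(-157747) - 197/2135 = -1577470 - 197/2135 = -3367898647/2135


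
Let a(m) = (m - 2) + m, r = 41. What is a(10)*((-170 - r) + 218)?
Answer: 126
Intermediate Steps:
a(m) = -2 + 2*m (a(m) = (-2 + m) + m = -2 + 2*m)
a(10)*((-170 - r) + 218) = (-2 + 2*10)*((-170 - 1*41) + 218) = (-2 + 20)*((-170 - 41) + 218) = 18*(-211 + 218) = 18*7 = 126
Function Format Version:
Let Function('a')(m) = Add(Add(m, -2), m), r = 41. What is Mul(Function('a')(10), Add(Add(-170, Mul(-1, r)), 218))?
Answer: 126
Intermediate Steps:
Function('a')(m) = Add(-2, Mul(2, m)) (Function('a')(m) = Add(Add(-2, m), m) = Add(-2, Mul(2, m)))
Mul(Function('a')(10), Add(Add(-170, Mul(-1, r)), 218)) = Mul(Add(-2, Mul(2, 10)), Add(Add(-170, Mul(-1, 41)), 218)) = Mul(Add(-2, 20), Add(Add(-170, -41), 218)) = Mul(18, Add(-211, 218)) = Mul(18, 7) = 126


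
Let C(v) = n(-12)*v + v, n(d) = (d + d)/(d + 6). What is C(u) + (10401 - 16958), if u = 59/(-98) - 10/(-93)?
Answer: -59783033/9114 ≈ -6559.5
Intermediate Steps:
n(d) = 2*d/(6 + d) (n(d) = (2*d)/(6 + d) = 2*d/(6 + d))
u = -4507/9114 (u = 59*(-1/98) - 10*(-1/93) = -59/98 + 10/93 = -4507/9114 ≈ -0.49451)
C(v) = 5*v (C(v) = (2*(-12)/(6 - 12))*v + v = (2*(-12)/(-6))*v + v = (2*(-12)*(-1/6))*v + v = 4*v + v = 5*v)
C(u) + (10401 - 16958) = 5*(-4507/9114) + (10401 - 16958) = -22535/9114 - 6557 = -59783033/9114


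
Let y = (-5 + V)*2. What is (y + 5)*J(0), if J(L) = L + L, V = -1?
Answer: 0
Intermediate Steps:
y = -12 (y = (-5 - 1)*2 = -6*2 = -12)
J(L) = 2*L
(y + 5)*J(0) = (-12 + 5)*(2*0) = -7*0 = 0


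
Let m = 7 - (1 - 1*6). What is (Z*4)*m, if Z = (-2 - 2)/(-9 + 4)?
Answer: 192/5 ≈ 38.400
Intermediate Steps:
Z = ⅘ (Z = -4/(-5) = -4*(-⅕) = ⅘ ≈ 0.80000)
m = 12 (m = 7 - (1 - 6) = 7 - 1*(-5) = 7 + 5 = 12)
(Z*4)*m = ((⅘)*4)*12 = (16/5)*12 = 192/5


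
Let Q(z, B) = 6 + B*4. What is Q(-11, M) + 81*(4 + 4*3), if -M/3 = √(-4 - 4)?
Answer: 1302 - 24*I*√2 ≈ 1302.0 - 33.941*I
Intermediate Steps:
M = -6*I*√2 (M = -3*√(-4 - 4) = -6*I*√2 ≈ -8.4853*I)
Q(z, B) = 6 + 4*B
Q(-11, M) + 81*(4 + 4*3) = (6 + 4*(-6*I*√2)) + 81*(4 + 4*3) = (6 - 24*I*√2) + 81*(4 + 12) = (6 - 24*I*√2) + 81*16 = (6 - 24*I*√2) + 1296 = 1302 - 24*I*√2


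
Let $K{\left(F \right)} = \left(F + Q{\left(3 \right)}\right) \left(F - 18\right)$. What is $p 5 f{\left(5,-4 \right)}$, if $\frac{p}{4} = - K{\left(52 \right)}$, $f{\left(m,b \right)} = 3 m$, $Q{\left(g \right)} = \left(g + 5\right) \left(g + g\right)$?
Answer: $-1020000$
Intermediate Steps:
$Q{\left(g \right)} = 2 g \left(5 + g\right)$ ($Q{\left(g \right)} = \left(5 + g\right) 2 g = 2 g \left(5 + g\right)$)
$K{\left(F \right)} = \left(-18 + F\right) \left(48 + F\right)$ ($K{\left(F \right)} = \left(F + 2 \cdot 3 \left(5 + 3\right)\right) \left(F - 18\right) = \left(F + 2 \cdot 3 \cdot 8\right) \left(-18 + F\right) = \left(F + 48\right) \left(-18 + F\right) = \left(48 + F\right) \left(-18 + F\right) = \left(-18 + F\right) \left(48 + F\right)$)
$p = -13600$ ($p = 4 \left(- (-864 + 52^{2} + 30 \cdot 52)\right) = 4 \left(- (-864 + 2704 + 1560)\right) = 4 \left(\left(-1\right) 3400\right) = 4 \left(-3400\right) = -13600$)
$p 5 f{\left(5,-4 \right)} = - 13600 \cdot 5 \cdot 3 \cdot 5 = - 13600 \cdot 5 \cdot 15 = \left(-13600\right) 75 = -1020000$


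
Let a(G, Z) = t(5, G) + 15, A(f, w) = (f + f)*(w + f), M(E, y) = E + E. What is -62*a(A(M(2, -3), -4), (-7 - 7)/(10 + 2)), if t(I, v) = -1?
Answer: -868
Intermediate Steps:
M(E, y) = 2*E
A(f, w) = 2*f*(f + w) (A(f, w) = (2*f)*(f + w) = 2*f*(f + w))
a(G, Z) = 14 (a(G, Z) = -1 + 15 = 14)
-62*a(A(M(2, -3), -4), (-7 - 7)/(10 + 2)) = -62*14 = -868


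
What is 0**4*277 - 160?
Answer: -160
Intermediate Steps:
0**4*277 - 160 = 0*277 - 160 = 0 - 160 = -160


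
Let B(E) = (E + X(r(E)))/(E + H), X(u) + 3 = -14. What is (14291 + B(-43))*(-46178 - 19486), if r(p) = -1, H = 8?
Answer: -6569617536/7 ≈ -9.3852e+8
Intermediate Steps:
X(u) = -17 (X(u) = -3 - 14 = -17)
B(E) = (-17 + E)/(8 + E) (B(E) = (E - 17)/(E + 8) = (-17 + E)/(8 + E))
(14291 + B(-43))*(-46178 - 19486) = (14291 + (-17 - 43)/(8 - 43))*(-46178 - 19486) = (14291 - 60/(-35))*(-65664) = (14291 - 1/35*(-60))*(-65664) = (14291 + 12/7)*(-65664) = (100049/7)*(-65664) = -6569617536/7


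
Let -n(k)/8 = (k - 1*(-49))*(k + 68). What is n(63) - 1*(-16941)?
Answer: -100435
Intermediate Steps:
n(k) = -8*(49 + k)*(68 + k) (n(k) = -8*(k - 1*(-49))*(k + 68) = -8*(k + 49)*(68 + k) = -8*(49 + k)*(68 + k))
n(63) - 1*(-16941) = (-26656 - 936*63 - 8*63**2) - 1*(-16941) = (-26656 - 58968 - 8*3969) + 16941 = (-26656 - 58968 - 31752) + 16941 = -117376 + 16941 = -100435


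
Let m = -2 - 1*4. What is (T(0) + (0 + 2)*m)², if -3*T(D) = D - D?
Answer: 144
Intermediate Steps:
m = -6 (m = -2 - 4 = -6)
T(D) = 0 (T(D) = -(D - D)/3 = -⅓*0 = 0)
(T(0) + (0 + 2)*m)² = (0 + (0 + 2)*(-6))² = (0 + 2*(-6))² = (0 - 12)² = (-12)² = 144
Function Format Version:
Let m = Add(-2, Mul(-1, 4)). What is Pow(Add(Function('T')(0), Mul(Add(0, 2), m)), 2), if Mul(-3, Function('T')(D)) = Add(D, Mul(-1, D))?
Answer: 144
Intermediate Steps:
m = -6 (m = Add(-2, -4) = -6)
Function('T')(D) = 0 (Function('T')(D) = Mul(Rational(-1, 3), Add(D, Mul(-1, D))) = Mul(Rational(-1, 3), 0) = 0)
Pow(Add(Function('T')(0), Mul(Add(0, 2), m)), 2) = Pow(Add(0, Mul(Add(0, 2), -6)), 2) = Pow(Add(0, Mul(2, -6)), 2) = Pow(Add(0, -12), 2) = Pow(-12, 2) = 144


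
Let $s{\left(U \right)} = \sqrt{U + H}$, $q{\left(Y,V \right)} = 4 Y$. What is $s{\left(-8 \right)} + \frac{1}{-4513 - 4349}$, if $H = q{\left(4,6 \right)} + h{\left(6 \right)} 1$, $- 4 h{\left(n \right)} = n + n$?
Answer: $- \frac{1}{8862} + \sqrt{5} \approx 2.236$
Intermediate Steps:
$h{\left(n \right)} = - \frac{n}{2}$ ($h{\left(n \right)} = - \frac{n + n}{4} = - \frac{2 n}{4} = - \frac{n}{2}$)
$H = 13$ ($H = 4 \cdot 4 + \left(- \frac{1}{2}\right) 6 \cdot 1 = 16 - 3 = 13$)
$s{\left(U \right)} = \sqrt{13 + U}$ ($s{\left(U \right)} = \sqrt{U + 13} = \sqrt{13 + U}$)
$s{\left(-8 \right)} + \frac{1}{-4513 - 4349} = \sqrt{13 - 8} + \frac{1}{-4513 - 4349} = \sqrt{5} + \frac{1}{-8862} = \sqrt{5} - \frac{1}{8862} = - \frac{1}{8862} + \sqrt{5}$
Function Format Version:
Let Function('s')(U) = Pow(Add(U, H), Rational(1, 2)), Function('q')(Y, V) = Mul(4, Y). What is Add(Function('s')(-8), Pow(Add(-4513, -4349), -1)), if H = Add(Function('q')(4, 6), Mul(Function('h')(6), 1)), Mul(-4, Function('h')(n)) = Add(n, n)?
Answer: Add(Rational(-1, 8862), Pow(5, Rational(1, 2))) ≈ 2.2360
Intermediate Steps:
Function('h')(n) = Mul(Rational(-1, 2), n) (Function('h')(n) = Mul(Rational(-1, 4), Add(n, n)) = Mul(Rational(-1, 4), Mul(2, n)) = Mul(Rational(-1, 2), n))
H = 13 (H = Add(Mul(4, 4), Mul(Mul(Rational(-1, 2), 6), 1)) = Add(16, Mul(-3, 1)) = Add(16, -3) = 13)
Function('s')(U) = Pow(Add(13, U), Rational(1, 2)) (Function('s')(U) = Pow(Add(U, 13), Rational(1, 2)) = Pow(Add(13, U), Rational(1, 2)))
Add(Function('s')(-8), Pow(Add(-4513, -4349), -1)) = Add(Pow(Add(13, -8), Rational(1, 2)), Pow(Add(-4513, -4349), -1)) = Add(Pow(5, Rational(1, 2)), Pow(-8862, -1)) = Add(Pow(5, Rational(1, 2)), Rational(-1, 8862)) = Add(Rational(-1, 8862), Pow(5, Rational(1, 2)))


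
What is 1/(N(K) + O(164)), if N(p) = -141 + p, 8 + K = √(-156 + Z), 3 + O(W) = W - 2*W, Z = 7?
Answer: -316/100005 - I*√149/100005 ≈ -0.0031598 - 0.00012206*I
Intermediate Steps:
O(W) = -3 - W (O(W) = -3 + (W - 2*W) = -3 - W)
K = -8 + I*√149 (K = -8 + √(-156 + 7) = -8 + √(-149) = -8 + I*√149 ≈ -8.0 + 12.207*I)
1/(N(K) + O(164)) = 1/((-141 + (-8 + I*√149)) + (-3 - 1*164)) = 1/((-149 + I*√149) + (-3 - 164)) = 1/((-149 + I*√149) - 167) = 1/(-316 + I*√149)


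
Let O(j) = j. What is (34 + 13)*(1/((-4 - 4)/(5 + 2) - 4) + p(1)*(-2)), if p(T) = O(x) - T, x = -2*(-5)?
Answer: -30785/36 ≈ -855.14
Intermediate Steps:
x = 10
p(T) = 10 - T
(34 + 13)*(1/((-4 - 4)/(5 + 2) - 4) + p(1)*(-2)) = (34 + 13)*(1/((-4 - 4)/(5 + 2) - 4) + (10 - 1*1)*(-2)) = 47*(1/(-8/7 - 4) + (10 - 1)*(-2)) = 47*(1/(-8*1/7 - 4) + 9*(-2)) = 47*(1/(-8/7 - 4) - 18) = 47*(1/(-36/7) - 18) = 47*(-7/36 - 18) = 47*(-655/36) = -30785/36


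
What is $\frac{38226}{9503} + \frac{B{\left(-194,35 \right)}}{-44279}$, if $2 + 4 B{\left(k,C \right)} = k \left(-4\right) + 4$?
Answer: $\frac{3381521441}{841566674} \approx 4.0181$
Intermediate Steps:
$B{\left(k,C \right)} = \frac{1}{2} - k$ ($B{\left(k,C \right)} = - \frac{1}{2} + \frac{k \left(-4\right) + 4}{4} = - \frac{1}{2} + \frac{- 4 k + 4}{4} = - \frac{1}{2} + \frac{4 - 4 k}{4} = - \frac{1}{2} - \left(-1 + k\right) = \frac{1}{2} - k$)
$\frac{38226}{9503} + \frac{B{\left(-194,35 \right)}}{-44279} = \frac{38226}{9503} + \frac{\frac{1}{2} - -194}{-44279} = 38226 \cdot \frac{1}{9503} + \left(\frac{1}{2} + 194\right) \left(- \frac{1}{44279}\right) = \frac{38226}{9503} + \frac{389}{2} \left(- \frac{1}{44279}\right) = \frac{38226}{9503} - \frac{389}{88558} = \frac{3381521441}{841566674}$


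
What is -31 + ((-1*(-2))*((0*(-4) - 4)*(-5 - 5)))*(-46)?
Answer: -3711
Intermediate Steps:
-31 + ((-1*(-2))*((0*(-4) - 4)*(-5 - 5)))*(-46) = -31 + (2*((0 - 4)*(-10)))*(-46) = -31 + (2*(-4*(-10)))*(-46) = -31 + (2*40)*(-46) = -31 + 80*(-46) = -31 - 3680 = -3711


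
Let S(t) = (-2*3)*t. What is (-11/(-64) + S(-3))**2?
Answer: 1352569/4096 ≈ 330.22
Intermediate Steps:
S(t) = -6*t
(-11/(-64) + S(-3))**2 = (-11/(-64) - 6*(-3))**2 = (-11*(-1/64) + 18)**2 = (11/64 + 18)**2 = (1163/64)**2 = 1352569/4096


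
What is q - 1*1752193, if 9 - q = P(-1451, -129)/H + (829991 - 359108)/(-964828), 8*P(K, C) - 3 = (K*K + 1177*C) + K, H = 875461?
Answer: -1480015830901788629/844669285708 ≈ -1.7522e+6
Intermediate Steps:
P(K, C) = 3/8 + K/8 + K²/8 + 1177*C/8 (P(K, C) = 3/8 + ((K*K + 1177*C) + K)/8 = 3/8 + ((K² + 1177*C) + K)/8 = 3/8 + (K + K² + 1177*C)/8 = 3/8 + (K/8 + K²/8 + 1177*C/8) = 3/8 + K/8 + K²/8 + 1177*C/8)
q = 7778830769015/844669285708 (q = 9 - ((3/8 + (⅛)*(-1451) + (⅛)*(-1451)² + (1177/8)*(-129))/875461 + (829991 - 359108)/(-964828)) = 9 - ((3/8 - 1451/8 + (⅛)*2105401 - 151833/8)*(1/875461) + 470883*(-1/964828)) = 9 - ((3/8 - 1451/8 + 2105401/8 - 151833/8)*(1/875461) - 470883/964828) = 9 - (244015*(1/875461) - 470883/964828) = 9 - (244015/875461 - 470883/964828) = 9 - 1*(-176807197643/844669285708) = 9 + 176807197643/844669285708 = 7778830769015/844669285708 ≈ 9.2093)
q - 1*1752193 = 7778830769015/844669285708 - 1*1752193 = 7778830769015/844669285708 - 1752193 = -1480015830901788629/844669285708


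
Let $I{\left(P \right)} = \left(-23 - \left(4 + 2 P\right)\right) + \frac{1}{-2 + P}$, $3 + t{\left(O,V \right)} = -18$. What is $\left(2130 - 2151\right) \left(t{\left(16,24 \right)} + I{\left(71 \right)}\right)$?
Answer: $\frac{91763}{23} \approx 3989.7$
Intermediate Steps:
$t{\left(O,V \right)} = -21$ ($t{\left(O,V \right)} = -3 - 18 = -21$)
$I{\left(P \right)} = -27 + \frac{1}{-2 + P} - 2 P$ ($I{\left(P \right)} = \left(-23 - \left(4 + 2 P\right)\right) + \frac{1}{-2 + P} = \left(-27 - 2 P\right) + \frac{1}{-2 + P} = -27 + \frac{1}{-2 + P} - 2 P$)
$\left(2130 - 2151\right) \left(t{\left(16,24 \right)} + I{\left(71 \right)}\right) = \left(2130 - 2151\right) \left(-21 + \frac{55 - 1633 - 2 \cdot 71^{2}}{-2 + 71}\right) = - 21 \left(-21 + \frac{55 - 1633 - 10082}{69}\right) = - 21 \left(-21 + \frac{1}{69} \left(-11660\right)\right) = - 21 \left(-21 - \frac{11660}{69}\right) = \left(-21\right) \left(- \frac{13109}{69}\right) = \frac{91763}{23}$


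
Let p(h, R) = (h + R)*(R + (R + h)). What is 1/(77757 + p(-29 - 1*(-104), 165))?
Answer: 1/174957 ≈ 5.7157e-6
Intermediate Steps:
p(h, R) = (R + h)*(h + 2*R)
1/(77757 + p(-29 - 1*(-104), 165)) = 1/(77757 + ((-29 - 1*(-104))² + 2*165² + 3*165*(-29 - 1*(-104)))) = 1/(77757 + ((-29 + 104)² + 2*27225 + 3*165*(-29 + 104))) = 1/(77757 + (75² + 54450 + 3*165*75)) = 1/(77757 + (5625 + 54450 + 37125)) = 1/(77757 + 97200) = 1/174957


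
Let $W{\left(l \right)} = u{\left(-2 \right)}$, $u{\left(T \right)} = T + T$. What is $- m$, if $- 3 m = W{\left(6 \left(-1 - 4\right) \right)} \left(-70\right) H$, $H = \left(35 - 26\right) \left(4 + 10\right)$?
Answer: $11760$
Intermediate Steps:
$u{\left(T \right)} = 2 T$
$H = 126$ ($H = 9 \cdot 14 = 126$)
$W{\left(l \right)} = -4$ ($W{\left(l \right)} = 2 \left(-2\right) = -4$)
$m = -11760$ ($m = - \frac{\left(-4\right) \left(-70\right) 126}{3} = - \frac{280 \cdot 126}{3} = \left(- \frac{1}{3}\right) 35280 = -11760$)
$- m = \left(-1\right) \left(-11760\right) = 11760$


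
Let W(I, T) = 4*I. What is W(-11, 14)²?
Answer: 1936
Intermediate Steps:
W(-11, 14)² = (4*(-11))² = (-44)² = 1936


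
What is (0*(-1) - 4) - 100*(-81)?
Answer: 8096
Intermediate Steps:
(0*(-1) - 4) - 100*(-81) = (0 - 4) + 8100 = -4 + 8100 = 8096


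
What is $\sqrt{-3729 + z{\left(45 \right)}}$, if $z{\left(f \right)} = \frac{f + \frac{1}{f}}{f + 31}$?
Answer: $\frac{i \sqrt{1211359630}}{570} \approx 61.061 i$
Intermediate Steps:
$z{\left(f \right)} = \frac{f + \frac{1}{f}}{31 + f}$
$\sqrt{-3729 + z{\left(45 \right)}} = \sqrt{-3729 + \frac{1 + 45^{2}}{45 \left(31 + 45\right)}} = \sqrt{-3729 + \frac{1 + 2025}{45 \cdot 76}} = \sqrt{-3729 + \frac{1}{45} \cdot \frac{1}{76} \cdot 2026} = \sqrt{-3729 + \frac{1013}{1710}} = \sqrt{- \frac{6375577}{1710}} = \frac{i \sqrt{1211359630}}{570}$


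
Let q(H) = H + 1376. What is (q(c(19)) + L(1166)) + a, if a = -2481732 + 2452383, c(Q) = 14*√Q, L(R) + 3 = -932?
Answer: -28908 + 14*√19 ≈ -28847.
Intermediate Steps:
L(R) = -935 (L(R) = -3 - 932 = -935)
q(H) = 1376 + H
a = -29349
(q(c(19)) + L(1166)) + a = ((1376 + 14*√19) - 935) - 29349 = (441 + 14*√19) - 29349 = -28908 + 14*√19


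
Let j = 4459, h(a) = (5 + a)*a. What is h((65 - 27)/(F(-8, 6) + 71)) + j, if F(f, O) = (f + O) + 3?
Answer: 5782645/1296 ≈ 4461.9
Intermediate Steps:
F(f, O) = 3 + O + f (F(f, O) = (O + f) + 3 = 3 + O + f)
h(a) = a*(5 + a)
h((65 - 27)/(F(-8, 6) + 71)) + j = ((65 - 27)/((3 + 6 - 8) + 71))*(5 + (65 - 27)/((3 + 6 - 8) + 71)) + 4459 = (38/(1 + 71))*(5 + 38/(1 + 71)) + 4459 = (38/72)*(5 + 38/72) + 4459 = (38*(1/72))*(5 + 38*(1/72)) + 4459 = 19*(5 + 19/36)/36 + 4459 = (19/36)*(199/36) + 4459 = 3781/1296 + 4459 = 5782645/1296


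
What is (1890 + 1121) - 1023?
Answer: 1988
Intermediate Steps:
(1890 + 1121) - 1023 = 3011 - 1023 = 1988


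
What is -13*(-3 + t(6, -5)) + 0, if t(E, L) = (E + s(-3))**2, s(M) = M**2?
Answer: -2886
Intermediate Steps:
t(E, L) = (9 + E)**2 (t(E, L) = (E + (-3)**2)**2 = (E + 9)**2 = (9 + E)**2)
-13*(-3 + t(6, -5)) + 0 = -13*(-3 + (9 + 6)**2) + 0 = -13*(-3 + 15**2) + 0 = -13*(-3 + 225) + 0 = -13*222 + 0 = -2886 + 0 = -2886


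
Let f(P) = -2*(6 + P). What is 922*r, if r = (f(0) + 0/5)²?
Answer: 132768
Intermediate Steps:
f(P) = -12 - 2*P
r = 144 (r = ((-12 - 2*0) + 0/5)² = ((-12 + 0) + 0*(⅕))² = (-12 + 0)² = (-12)² = 144)
922*r = 922*144 = 132768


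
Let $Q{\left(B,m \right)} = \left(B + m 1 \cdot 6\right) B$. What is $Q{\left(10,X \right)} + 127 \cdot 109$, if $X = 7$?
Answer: $14363$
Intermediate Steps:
$Q{\left(B,m \right)} = B \left(B + 6 m\right)$ ($Q{\left(B,m \right)} = \left(B + m 6\right) B = \left(B + 6 m\right) B = B \left(B + 6 m\right)$)
$Q{\left(10,X \right)} + 127 \cdot 109 = 10 \left(10 + 6 \cdot 7\right) + 127 \cdot 109 = 10 \left(10 + 42\right) + 13843 = 10 \cdot 52 + 13843 = 520 + 13843 = 14363$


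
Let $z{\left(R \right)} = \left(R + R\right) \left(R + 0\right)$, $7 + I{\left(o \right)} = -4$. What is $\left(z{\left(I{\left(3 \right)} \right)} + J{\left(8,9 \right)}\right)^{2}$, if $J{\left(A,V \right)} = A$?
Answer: $62500$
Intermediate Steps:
$I{\left(o \right)} = -11$ ($I{\left(o \right)} = -7 - 4 = -11$)
$z{\left(R \right)} = 2 R^{2}$ ($z{\left(R \right)} = 2 R R = 2 R^{2}$)
$\left(z{\left(I{\left(3 \right)} \right)} + J{\left(8,9 \right)}\right)^{2} = \left(2 \left(-11\right)^{2} + 8\right)^{2} = \left(2 \cdot 121 + 8\right)^{2} = \left(242 + 8\right)^{2} = 250^{2} = 62500$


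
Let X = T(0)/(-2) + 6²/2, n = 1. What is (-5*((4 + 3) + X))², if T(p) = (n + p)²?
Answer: 60025/4 ≈ 15006.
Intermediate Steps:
T(p) = (1 + p)²
X = 35/2 (X = (1 + 0)²/(-2) + 6²/2 = 1²*(-½) + 36*(½) = 1*(-½) + 18 = -½ + 18 = 35/2 ≈ 17.500)
(-5*((4 + 3) + X))² = (-5*((4 + 3) + 35/2))² = (-5*(7 + 35/2))² = (-5*49/2)² = (-245/2)² = 60025/4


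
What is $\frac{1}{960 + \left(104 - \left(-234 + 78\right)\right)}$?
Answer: $\frac{1}{1220} \approx 0.00081967$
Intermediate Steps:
$\frac{1}{960 + \left(104 - \left(-234 + 78\right)\right)} = \frac{1}{960 + \left(104 - -156\right)} = \frac{1}{960 + \left(104 + 156\right)} = \frac{1}{960 + 260} = \frac{1}{1220}$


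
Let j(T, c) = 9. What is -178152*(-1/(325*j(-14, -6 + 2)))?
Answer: 4568/75 ≈ 60.907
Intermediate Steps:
-178152*(-1/(325*j(-14, -6 + 2))) = -178152/(9*(-325)) = -178152/(-2925) = -178152*(-1/2925) = 4568/75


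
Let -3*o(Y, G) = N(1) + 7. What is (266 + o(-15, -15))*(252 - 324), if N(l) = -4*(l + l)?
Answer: -19176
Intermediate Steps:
N(l) = -8*l
o(Y, G) = ⅓ (o(Y, G) = -(-8*1 + 7)/3 = -(-8 + 7)/3 = -⅓*(-1) = ⅓)
(266 + o(-15, -15))*(252 - 324) = (266 + ⅓)*(252 - 324) = (799/3)*(-72) = -19176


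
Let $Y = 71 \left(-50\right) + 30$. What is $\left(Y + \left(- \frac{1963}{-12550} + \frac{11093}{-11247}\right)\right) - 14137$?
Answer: $- \frac{2492400040739}{141149850} \approx -17658.0$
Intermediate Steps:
$Y = -3520$ ($Y = -3550 + 30 = -3520$)
$\left(Y + \left(- \frac{1963}{-12550} + \frac{11093}{-11247}\right)\right) - 14137 = \left(-3520 + \left(- \frac{1963}{-12550} + \frac{11093}{-11247}\right)\right) - 14137 = \left(-3520 + \left(\left(-1963\right) \left(- \frac{1}{12550}\right) + 11093 \left(- \frac{1}{11247}\right)\right)\right) - 14137 = \left(-3520 + \left(\frac{1963}{12550} - \frac{11093}{11247}\right)\right) - 14137 = \left(-3520 - \frac{117139289}{141149850}\right) - 14137 = - \frac{496964611289}{141149850} - 14137 = - \frac{2492400040739}{141149850}$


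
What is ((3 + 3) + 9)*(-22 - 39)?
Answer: -915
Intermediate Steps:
((3 + 3) + 9)*(-22 - 39) = (6 + 9)*(-61) = 15*(-61) = -915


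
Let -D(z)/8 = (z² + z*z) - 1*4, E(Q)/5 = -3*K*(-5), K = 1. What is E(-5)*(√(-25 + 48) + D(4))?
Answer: -16800 + 75*√23 ≈ -16440.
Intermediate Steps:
E(Q) = 75 (E(Q) = 5*(-3*1*(-5)) = 5*(-3*(-5)) = 5*15 = 75)
D(z) = 32 - 16*z² (D(z) = -8*((z² + z*z) - 1*4) = -8*((z² + z²) - 4) = -8*(2*z² - 4) = -8*(-4 + 2*z²) = 32 - 16*z²)
E(-5)*(√(-25 + 48) + D(4)) = 75*(√(-25 + 48) + (32 - 16*4²)) = 75*(√23 + (32 - 16*16)) = 75*(√23 + (32 - 256)) = 75*(√23 - 224) = 75*(-224 + √23) = -16800 + 75*√23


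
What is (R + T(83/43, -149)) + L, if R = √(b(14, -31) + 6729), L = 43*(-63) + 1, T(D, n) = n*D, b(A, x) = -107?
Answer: -128811/43 + √6622 ≈ -2914.2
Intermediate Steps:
T(D, n) = D*n
L = -2708 (L = -2709 + 1 = -2708)
R = √6622 (R = √(-107 + 6729) = √6622 ≈ 81.376)
(R + T(83/43, -149)) + L = (√6622 + (83/43)*(-149)) - 2708 = (√6622 - 12367/43) - 2708 = (-12367/43 + √6622) - 2708 = -128811/43 + √6622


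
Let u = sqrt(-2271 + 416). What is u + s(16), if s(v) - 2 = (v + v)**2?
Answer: 1026 + I*sqrt(1855) ≈ 1026.0 + 43.07*I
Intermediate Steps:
s(v) = 2 + 4*v**2 (s(v) = 2 + (v + v)**2 = 2 + (2*v)**2 = 2 + 4*v**2)
u = I*sqrt(1855) (u = sqrt(-1855) = I*sqrt(1855) ≈ 43.07*I)
u + s(16) = I*sqrt(1855) + (2 + 4*16**2) = I*sqrt(1855) + (2 + 4*256) = I*sqrt(1855) + (2 + 1024) = I*sqrt(1855) + 1026 = 1026 + I*sqrt(1855)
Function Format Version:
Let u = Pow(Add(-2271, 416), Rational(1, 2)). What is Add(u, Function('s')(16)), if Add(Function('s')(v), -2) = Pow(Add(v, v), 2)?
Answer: Add(1026, Mul(I, Pow(1855, Rational(1, 2)))) ≈ Add(1026.0, Mul(43.070, I))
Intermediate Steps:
Function('s')(v) = Add(2, Mul(4, Pow(v, 2))) (Function('s')(v) = Add(2, Pow(Add(v, v), 2)) = Add(2, Pow(Mul(2, v), 2)) = Add(2, Mul(4, Pow(v, 2))))
u = Mul(I, Pow(1855, Rational(1, 2))) (u = Pow(-1855, Rational(1, 2)) = Mul(I, Pow(1855, Rational(1, 2))) ≈ Mul(43.070, I))
Add(u, Function('s')(16)) = Add(Mul(I, Pow(1855, Rational(1, 2))), Add(2, Mul(4, Pow(16, 2)))) = Add(Mul(I, Pow(1855, Rational(1, 2))), Add(2, Mul(4, 256))) = Add(Mul(I, Pow(1855, Rational(1, 2))), Add(2, 1024)) = Add(Mul(I, Pow(1855, Rational(1, 2))), 1026) = Add(1026, Mul(I, Pow(1855, Rational(1, 2))))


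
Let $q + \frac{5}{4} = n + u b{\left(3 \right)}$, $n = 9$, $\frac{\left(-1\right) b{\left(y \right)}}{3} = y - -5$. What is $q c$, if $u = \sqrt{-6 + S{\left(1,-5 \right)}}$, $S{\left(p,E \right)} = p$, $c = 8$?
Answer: $62 - 192 i \sqrt{5} \approx 62.0 - 429.33 i$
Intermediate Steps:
$b{\left(y \right)} = -15 - 3 y$ ($b{\left(y \right)} = - 3 \left(y - -5\right) = - 3 \left(y + 5\right) = - 3 \left(5 + y\right) = -15 - 3 y$)
$u = i \sqrt{5}$ ($u = \sqrt{-6 + 1} = \sqrt{-5} = i \sqrt{5} \approx 2.2361 i$)
$q = \frac{31}{4} - 24 i \sqrt{5}$ ($q = - \frac{5}{4} + \left(9 + i \sqrt{5} \left(-15 - 9\right)\right) = - \frac{5}{4} + \left(9 + i \sqrt{5} \left(-24\right)\right) = - \frac{5}{4} + \left(9 - 24 i \sqrt{5}\right) = \frac{31}{4} - 24 i \sqrt{5} \approx 7.75 - 53.666 i$)
$q c = \left(\frac{31}{4} - 24 i \sqrt{5}\right) 8 = 62 - 192 i \sqrt{5}$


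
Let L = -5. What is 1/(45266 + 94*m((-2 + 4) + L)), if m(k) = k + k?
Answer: 1/44702 ≈ 2.2370e-5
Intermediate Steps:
m(k) = 2*k
1/(45266 + 94*m((-2 + 4) + L)) = 1/(45266 + 94*(2*((-2 + 4) - 5))) = 1/(45266 + 94*(2*(2 - 5))) = 1/(45266 + 94*(2*(-3))) = 1/(45266 + 94*(-6)) = 1/(45266 - 564) = 1/44702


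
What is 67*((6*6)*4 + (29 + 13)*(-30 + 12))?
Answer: -41004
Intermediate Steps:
67*((6*6)*4 + (29 + 13)*(-30 + 12)) = 67*(36*4 + 42*(-18)) = 67*(144 - 756) = 67*(-612) = -41004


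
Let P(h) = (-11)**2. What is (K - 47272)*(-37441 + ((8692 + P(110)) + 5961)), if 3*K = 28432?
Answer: 2570075128/3 ≈ 8.5669e+8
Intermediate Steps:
P(h) = 121
K = 28432/3 (K = (1/3)*28432 = 28432/3 ≈ 9477.3)
(K - 47272)*(-37441 + ((8692 + P(110)) + 5961)) = (28432/3 - 47272)*(-37441 + ((8692 + 121) + 5961)) = -113384*(-37441 + (8813 + 5961))/3 = -113384*(-37441 + 14774)/3 = -113384/3*(-22667) = 2570075128/3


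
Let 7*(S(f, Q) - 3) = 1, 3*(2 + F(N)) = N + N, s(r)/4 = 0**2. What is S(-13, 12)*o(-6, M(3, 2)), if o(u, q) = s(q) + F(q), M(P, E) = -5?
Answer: -352/21 ≈ -16.762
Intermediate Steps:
s(r) = 0 (s(r) = 4*0**2 = 4*0 = 0)
F(N) = -2 + 2*N/3 (F(N) = -2 + (N + N)/3 = -2 + (2*N)/3 = -2 + 2*N/3)
S(f, Q) = 22/7 (S(f, Q) = 3 + (1/7)*1 = 3 + 1/7 = 22/7)
o(u, q) = -2 + 2*q/3 (o(u, q) = 0 + (-2 + 2*q/3) = -2 + 2*q/3)
S(-13, 12)*o(-6, M(3, 2)) = 22*(-2 + (2/3)*(-5))/7 = 22*(-2 - 10/3)/7 = (22/7)*(-16/3) = -352/21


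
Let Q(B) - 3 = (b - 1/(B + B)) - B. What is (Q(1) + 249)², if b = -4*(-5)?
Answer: 292681/4 ≈ 73170.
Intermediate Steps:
b = 20
Q(B) = 23 - B - 1/(2*B) (Q(B) = 3 + ((20 - 1/(B + B)) - B) = 3 + ((20 - 1/(2*B)) - B) = 3 + (20 - B - 1/(2*B)) = 23 - B - 1/(2*B))
(Q(1) + 249)² = ((23 - 1*1 - ½/1) + 249)² = ((23 - 1 - ½*1) + 249)² = ((23 - 1 - ½) + 249)² = (43/2 + 249)² = (541/2)² = 292681/4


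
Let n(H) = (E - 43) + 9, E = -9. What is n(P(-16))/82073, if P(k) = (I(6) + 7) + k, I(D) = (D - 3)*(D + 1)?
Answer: -43/82073 ≈ -0.00052392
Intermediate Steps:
I(D) = (1 + D)*(-3 + D) (I(D) = (-3 + D)*(1 + D) = (1 + D)*(-3 + D))
P(k) = 28 + k (P(k) = ((-3 + 6² - 2*6) + 7) + k = ((-3 + 36 - 12) + 7) + k = (21 + 7) + k = 28 + k)
n(H) = -43 (n(H) = (-9 - 43) + 9 = -52 + 9 = -43)
n(P(-16))/82073 = -43/82073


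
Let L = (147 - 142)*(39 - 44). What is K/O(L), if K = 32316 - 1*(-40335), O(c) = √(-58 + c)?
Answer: -72651*I*√83/83 ≈ -7974.5*I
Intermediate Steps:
L = -25 (L = 5*(-5) = -25)
K = 72651 (K = 32316 + 40335 = 72651)
K/O(L) = 72651/(√(-58 - 25)) = 72651/(√(-83)) = 72651/((I*√83)) = 72651*(-I*√83/83) = -72651*I*√83/83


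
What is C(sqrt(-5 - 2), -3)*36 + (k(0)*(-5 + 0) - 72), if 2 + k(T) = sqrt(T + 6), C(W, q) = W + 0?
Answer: -62 - 5*sqrt(6) + 36*I*sqrt(7) ≈ -74.247 + 95.247*I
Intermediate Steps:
C(W, q) = W
k(T) = -2 + sqrt(6 + T) (k(T) = -2 + sqrt(T + 6) = -2 + sqrt(6 + T))
C(sqrt(-5 - 2), -3)*36 + (k(0)*(-5 + 0) - 72) = sqrt(-5 - 2)*36 + ((-2 + sqrt(6 + 0))*(-5 + 0) - 72) = sqrt(-7)*36 + ((-2 + sqrt(6))*(-5) - 72) = (I*sqrt(7))*36 + ((10 - 5*sqrt(6)) - 72) = 36*I*sqrt(7) + (-62 - 5*sqrt(6)) = -62 - 5*sqrt(6) + 36*I*sqrt(7)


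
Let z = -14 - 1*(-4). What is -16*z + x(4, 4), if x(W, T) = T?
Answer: 164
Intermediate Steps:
z = -10 (z = -14 + 4 = -10)
-16*z + x(4, 4) = -16*(-10) + 4 = 160 + 4 = 164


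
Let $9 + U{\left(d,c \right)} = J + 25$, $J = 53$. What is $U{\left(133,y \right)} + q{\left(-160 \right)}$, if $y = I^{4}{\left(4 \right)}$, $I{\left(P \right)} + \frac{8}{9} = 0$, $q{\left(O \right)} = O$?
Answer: $-91$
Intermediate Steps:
$I{\left(P \right)} = - \frac{8}{9}$ ($I{\left(P \right)} = - \frac{8}{9} + 0 = - \frac{8}{9}$)
$y = \frac{4096}{6561}$ ($y = \left(- \frac{8}{9}\right)^{4} = \frac{4096}{6561} \approx 0.6243$)
$U{\left(d,c \right)} = 69$ ($U{\left(d,c \right)} = -9 + \left(53 + 25\right) = -9 + 78 = 69$)
$U{\left(133,y \right)} + q{\left(-160 \right)} = 69 - 160 = -91$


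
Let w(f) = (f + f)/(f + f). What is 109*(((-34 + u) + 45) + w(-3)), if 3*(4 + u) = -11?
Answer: 1417/3 ≈ 472.33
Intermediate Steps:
u = -23/3 (u = -4 + (⅓)*(-11) = -4 - 11/3 = -23/3 ≈ -7.6667)
w(f) = 1 (w(f) = (2*f)/((2*f)) = (2*f)*(1/(2*f)) = 1)
109*(((-34 + u) + 45) + w(-3)) = 109*(((-34 - 23/3) + 45) + 1) = 109*((-125/3 + 45) + 1) = 109*(10/3 + 1) = 109*(13/3) = 1417/3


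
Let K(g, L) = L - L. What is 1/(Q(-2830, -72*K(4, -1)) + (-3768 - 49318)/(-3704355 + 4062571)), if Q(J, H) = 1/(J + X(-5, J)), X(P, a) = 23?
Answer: -502756156/74685309 ≈ -6.7317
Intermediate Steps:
K(g, L) = 0
Q(J, H) = 1/(23 + J) (Q(J, H) = 1/(J + 23) = 1/(23 + J))
1/(Q(-2830, -72*K(4, -1)) + (-3768 - 49318)/(-3704355 + 4062571)) = 1/(1/(23 - 2830) + (-3768 - 49318)/(-3704355 + 4062571)) = 1/(1/(-2807) - 53086/358216) = 1/(-1/2807 - 53086*1/358216) = 1/(-1/2807 - 26543/179108) = 1/(-74685309/502756156) = -502756156/74685309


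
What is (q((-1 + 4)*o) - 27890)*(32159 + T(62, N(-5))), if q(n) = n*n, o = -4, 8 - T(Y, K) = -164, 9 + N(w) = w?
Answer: -897055926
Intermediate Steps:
N(w) = -9 + w
T(Y, K) = 172 (T(Y, K) = 8 - 1*(-164) = 8 + 164 = 172)
q(n) = n²
(q((-1 + 4)*o) - 27890)*(32159 + T(62, N(-5))) = (((-1 + 4)*(-4))² - 27890)*(32159 + 172) = ((3*(-4))² - 27890)*32331 = ((-12)² - 27890)*32331 = (144 - 27890)*32331 = -27746*32331 = -897055926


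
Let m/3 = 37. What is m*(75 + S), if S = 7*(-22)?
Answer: -8769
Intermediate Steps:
m = 111 (m = 3*37 = 111)
S = -154
m*(75 + S) = 111*(75 - 154) = 111*(-79) = -8769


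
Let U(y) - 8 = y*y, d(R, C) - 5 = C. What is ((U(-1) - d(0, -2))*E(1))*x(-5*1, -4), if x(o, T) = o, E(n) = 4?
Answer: -120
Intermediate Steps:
d(R, C) = 5 + C
U(y) = 8 + y² (U(y) = 8 + y*y = 8 + y²)
((U(-1) - d(0, -2))*E(1))*x(-5*1, -4) = (((8 + (-1)²) - (5 - 2))*4)*(-5*1) = (((8 + 1) - 1*3)*4)*(-5) = ((9 - 3)*4)*(-5) = (6*4)*(-5) = 24*(-5) = -120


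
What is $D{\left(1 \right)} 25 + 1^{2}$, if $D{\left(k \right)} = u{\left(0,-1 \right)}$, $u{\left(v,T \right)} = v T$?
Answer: $1$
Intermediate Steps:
$u{\left(v,T \right)} = T v$
$D{\left(k \right)} = 0$ ($D{\left(k \right)} = \left(-1\right) 0 = 0$)
$D{\left(1 \right)} 25 + 1^{2} = 0 \cdot 25 + 1^{2} = 0 + 1 = 1$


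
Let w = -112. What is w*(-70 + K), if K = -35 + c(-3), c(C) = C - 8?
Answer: 12992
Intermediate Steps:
c(C) = -8 + C
K = -46 (K = -35 + (-8 - 3) = -35 - 11 = -46)
w*(-70 + K) = -112*(-70 - 46) = -112*(-116) = 12992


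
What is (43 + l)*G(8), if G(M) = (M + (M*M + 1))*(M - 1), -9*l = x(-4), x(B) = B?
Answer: 199801/9 ≈ 22200.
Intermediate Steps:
l = 4/9 (l = -⅑*(-4) = 4/9 ≈ 0.44444)
G(M) = (-1 + M)*(1 + M + M²) (G(M) = (M + (M² + 1))*(-1 + M) = (M + (1 + M²))*(-1 + M) = (1 + M + M²)*(-1 + M) = (-1 + M)*(1 + M + M²))
(43 + l)*G(8) = (43 + 4/9)*(-1 + 8³) = 391*(-1 + 512)/9 = (391/9)*511 = 199801/9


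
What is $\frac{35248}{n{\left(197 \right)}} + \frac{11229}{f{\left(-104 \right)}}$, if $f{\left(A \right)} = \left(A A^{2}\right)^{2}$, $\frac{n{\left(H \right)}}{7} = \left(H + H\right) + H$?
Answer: $\frac{44599964810401381}{5234624779517952} \approx 8.5202$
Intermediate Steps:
$n{\left(H \right)} = 21 H$ ($n{\left(H \right)} = 7 \left(\left(H + H\right) + H\right) = 7 \left(2 H + H\right) = 7 \cdot 3 H = 21 H$)
$f{\left(A \right)} = A^{6}$ ($f{\left(A \right)} = \left(A^{3}\right)^{2} = A^{6}$)
$\frac{35248}{n{\left(197 \right)}} + \frac{11229}{f{\left(-104 \right)}} = \frac{35248}{21 \cdot 197} + \frac{11229}{\left(-104\right)^{6}} = \frac{35248}{4137} + \frac{11229}{1265319018496} = \frac{44599964810401381}{5234624779517952}$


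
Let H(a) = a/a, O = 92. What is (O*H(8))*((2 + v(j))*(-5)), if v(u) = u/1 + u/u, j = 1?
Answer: -1840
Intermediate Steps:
H(a) = 1
v(u) = 1 + u (v(u) = u*1 + 1 = u + 1 = 1 + u)
(O*H(8))*((2 + v(j))*(-5)) = (92*1)*((2 + (1 + 1))*(-5)) = 92*((2 + 2)*(-5)) = 92*(4*(-5)) = 92*(-20) = -1840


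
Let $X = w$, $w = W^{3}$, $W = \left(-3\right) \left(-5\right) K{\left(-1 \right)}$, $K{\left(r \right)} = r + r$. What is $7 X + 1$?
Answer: $-188999$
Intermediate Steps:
$K{\left(r \right)} = 2 r$
$W = -30$ ($W = \left(-3\right) \left(-5\right) 2 \left(-1\right) = 15 \left(-2\right) = -30$)
$w = -27000$ ($w = \left(-30\right)^{3} = -27000$)
$X = -27000$
$7 X + 1 = 7 \left(-27000\right) + 1 = -189000 + 1 = -188999$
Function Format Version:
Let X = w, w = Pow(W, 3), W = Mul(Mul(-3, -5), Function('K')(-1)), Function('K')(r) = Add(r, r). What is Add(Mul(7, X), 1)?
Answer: -188999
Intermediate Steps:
Function('K')(r) = Mul(2, r)
W = -30 (W = Mul(Mul(-3, -5), Mul(2, -1)) = Mul(15, -2) = -30)
w = -27000 (w = Pow(-30, 3) = -27000)
X = -27000
Add(Mul(7, X), 1) = Add(Mul(7, -27000), 1) = Add(-189000, 1) = -188999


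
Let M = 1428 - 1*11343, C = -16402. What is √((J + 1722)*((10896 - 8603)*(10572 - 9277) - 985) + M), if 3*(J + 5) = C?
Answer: I*√100194182085/3 ≈ 1.0551e+5*I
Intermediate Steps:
M = -9915 (M = 1428 - 11343 = -9915)
J = -16417/3 (J = -5 + (⅓)*(-16402) = -5 - 16402/3 = -16417/3 ≈ -5472.3)
√((J + 1722)*((10896 - 8603)*(10572 - 9277) - 985) + M) = √((-16417/3 + 1722)*((10896 - 8603)*(10572 - 9277) - 985) - 9915) = √(-11251*(2293*1295 - 985)/3 - 9915) = √(-11251*(2969435 - 985)/3 - 9915) = √(-11251/3*2968450 - 9915) = √(-33398030950/3 - 9915) = √(-33398060695/3) = I*√100194182085/3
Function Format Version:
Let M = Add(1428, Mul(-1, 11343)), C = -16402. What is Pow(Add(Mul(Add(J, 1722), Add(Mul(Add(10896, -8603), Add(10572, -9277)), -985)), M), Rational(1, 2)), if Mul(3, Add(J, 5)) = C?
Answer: Mul(Rational(1, 3), I, Pow(100194182085, Rational(1, 2))) ≈ Mul(1.0551e+5, I)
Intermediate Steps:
M = -9915 (M = Add(1428, -11343) = -9915)
J = Rational(-16417, 3) (J = Add(-5, Mul(Rational(1, 3), -16402)) = Add(-5, Rational(-16402, 3)) = Rational(-16417, 3) ≈ -5472.3)
Pow(Add(Mul(Add(J, 1722), Add(Mul(Add(10896, -8603), Add(10572, -9277)), -985)), M), Rational(1, 2)) = Pow(Add(Mul(Add(Rational(-16417, 3), 1722), Add(Mul(Add(10896, -8603), Add(10572, -9277)), -985)), -9915), Rational(1, 2)) = Pow(Add(Mul(Rational(-11251, 3), Add(Mul(2293, 1295), -985)), -9915), Rational(1, 2)) = Pow(Add(Mul(Rational(-11251, 3), Add(2969435, -985)), -9915), Rational(1, 2)) = Pow(Add(Mul(Rational(-11251, 3), 2968450), -9915), Rational(1, 2)) = Pow(Add(Rational(-33398030950, 3), -9915), Rational(1, 2)) = Pow(Rational(-33398060695, 3), Rational(1, 2)) = Mul(Rational(1, 3), I, Pow(100194182085, Rational(1, 2)))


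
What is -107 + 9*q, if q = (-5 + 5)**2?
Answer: -107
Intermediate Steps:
q = 0 (q = 0**2 = 0)
-107 + 9*q = -107 + 9*0 = -107 + 0 = -107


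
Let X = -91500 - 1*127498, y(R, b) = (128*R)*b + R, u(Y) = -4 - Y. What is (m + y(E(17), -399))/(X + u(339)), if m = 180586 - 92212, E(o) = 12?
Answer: 524478/219341 ≈ 2.3912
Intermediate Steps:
m = 88374
y(R, b) = R + 128*R*b (y(R, b) = 128*R*b + R = R + 128*R*b)
X = -218998 (X = -91500 - 127498 = -218998)
(m + y(E(17), -399))/(X + u(339)) = (88374 + 12*(1 + 128*(-399)))/(-218998 + (-4 - 1*339)) = (88374 + 12*(1 - 51072))/(-218998 + (-4 - 339)) = (88374 + 12*(-51071))/(-218998 - 343) = (88374 - 612852)/(-219341) = -524478*(-1/219341) = 524478/219341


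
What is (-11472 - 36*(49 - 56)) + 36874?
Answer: 25654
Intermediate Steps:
(-11472 - 36*(49 - 56)) + 36874 = (-11472 - 36*(-7)) + 36874 = (-11472 - 1*(-252)) + 36874 = (-11472 + 252) + 36874 = -11220 + 36874 = 25654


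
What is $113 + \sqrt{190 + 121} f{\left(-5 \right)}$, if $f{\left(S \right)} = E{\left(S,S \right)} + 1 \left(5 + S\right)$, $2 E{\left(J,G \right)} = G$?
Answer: $113 - \frac{5 \sqrt{311}}{2} \approx 68.912$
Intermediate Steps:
$E{\left(J,G \right)} = \frac{G}{2}$
$f{\left(S \right)} = 5 + \frac{3 S}{2}$ ($f{\left(S \right)} = \frac{S}{2} + 1 \left(5 + S\right) = \frac{S}{2} + \left(5 + S\right) = 5 + \frac{3 S}{2}$)
$113 + \sqrt{190 + 121} f{\left(-5 \right)} = 113 + \sqrt{190 + 121} \left(5 + \frac{3}{2} \left(-5\right)\right) = 113 + \sqrt{311} \left(5 - \frac{15}{2}\right) = 113 + \sqrt{311} \left(- \frac{5}{2}\right) = 113 - \frac{5 \sqrt{311}}{2}$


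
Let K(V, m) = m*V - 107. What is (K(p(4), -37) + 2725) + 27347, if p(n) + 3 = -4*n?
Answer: 30668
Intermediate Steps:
p(n) = -3 - 4*n
K(V, m) = -107 + V*m (K(V, m) = V*m - 107 = -107 + V*m)
(K(p(4), -37) + 2725) + 27347 = ((-107 + (-3 - 4*4)*(-37)) + 2725) + 27347 = ((-107 + (-3 - 16)*(-37)) + 2725) + 27347 = ((-107 - 19*(-37)) + 2725) + 27347 = ((-107 + 703) + 2725) + 27347 = (596 + 2725) + 27347 = 3321 + 27347 = 30668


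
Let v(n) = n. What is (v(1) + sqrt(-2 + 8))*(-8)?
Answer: -8 - 8*sqrt(6) ≈ -27.596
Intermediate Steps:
(v(1) + sqrt(-2 + 8))*(-8) = (1 + sqrt(-2 + 8))*(-8) = (1 + sqrt(6))*(-8) = -8 - 8*sqrt(6)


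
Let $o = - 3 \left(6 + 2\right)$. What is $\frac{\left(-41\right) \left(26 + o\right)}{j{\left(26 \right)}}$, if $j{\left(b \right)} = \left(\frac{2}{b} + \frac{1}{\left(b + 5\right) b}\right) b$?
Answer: $- \frac{2542}{63} \approx -40.349$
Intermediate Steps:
$o = -24$ ($o = \left(-3\right) 8 = -24$)
$j{\left(b \right)} = b \left(\frac{2}{b} + \frac{1}{b \left(5 + b\right)}\right)$ ($j{\left(b \right)} = \left(\frac{2}{b} + \frac{1}{\left(5 + b\right) b}\right) b = \left(\frac{2}{b} + \frac{1}{b \left(5 + b\right)}\right) b = b \left(\frac{2}{b} + \frac{1}{b \left(5 + b\right)}\right)$)
$\frac{\left(-41\right) \left(26 + o\right)}{j{\left(26 \right)}} = \frac{\left(-41\right) \left(26 - 24\right)}{\frac{1}{5 + 26} \left(11 + 2 \cdot 26\right)} = \frac{\left(-41\right) 2}{\frac{1}{31} \left(11 + 52\right)} = - \frac{82}{\frac{1}{31} \cdot 63} = - \frac{82}{\frac{63}{31}} = \left(-82\right) \frac{31}{63} = - \frac{2542}{63}$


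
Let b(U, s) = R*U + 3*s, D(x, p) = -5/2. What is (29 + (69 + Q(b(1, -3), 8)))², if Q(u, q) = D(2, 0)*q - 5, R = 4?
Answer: 5329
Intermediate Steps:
D(x, p) = -5/2 (D(x, p) = -5*½ = -5/2)
b(U, s) = 3*s + 4*U (b(U, s) = 4*U + 3*s = 3*s + 4*U)
Q(u, q) = -5 - 5*q/2 (Q(u, q) = -5*q/2 - 5 = -5 - 5*q/2)
(29 + (69 + Q(b(1, -3), 8)))² = (29 + (69 + (-5 - 5/2*8)))² = (29 + (69 + (-5 - 20)))² = (29 + (69 - 25))² = (29 + 44)² = 73² = 5329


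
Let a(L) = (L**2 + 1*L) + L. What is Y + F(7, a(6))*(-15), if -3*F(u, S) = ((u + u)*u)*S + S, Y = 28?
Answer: 23788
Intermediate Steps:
a(L) = L**2 + 2*L (a(L) = (L**2 + L) + L = (L + L**2) + L = L**2 + 2*L)
F(u, S) = -S/3 - 2*S*u**2/3 (F(u, S) = -(((u + u)*u)*S + S)/3 = -(((2*u)*u)*S + S)/3 = -((2*u**2)*S + S)/3 = -(2*S*u**2 + S)/3 = -(S + 2*S*u**2)/3 = -S/3 - 2*S*u**2/3)
Y + F(7, a(6))*(-15) = 28 - 6*(2 + 6)*(1 + 2*7**2)/3*(-15) = 28 - 6*8*(1 + 2*49)/3*(-15) = 28 - 1/3*48*(1 + 98)*(-15) = 28 - 1/3*48*99*(-15) = 28 - 1584*(-15) = 28 + 23760 = 23788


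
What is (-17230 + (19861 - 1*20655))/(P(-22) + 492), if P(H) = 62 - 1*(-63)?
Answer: -18024/617 ≈ -29.212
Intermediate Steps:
P(H) = 125 (P(H) = 62 + 63 = 125)
(-17230 + (19861 - 1*20655))/(P(-22) + 492) = (-17230 + (19861 - 1*20655))/(125 + 492) = (-17230 + (19861 - 20655))/617 = (-17230 - 794)*(1/617) = -18024*1/617 = -18024/617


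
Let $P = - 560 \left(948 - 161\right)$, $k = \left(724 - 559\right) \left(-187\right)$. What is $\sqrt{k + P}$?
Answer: $5 i \sqrt{18863} \approx 686.71 i$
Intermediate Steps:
$k = -30855$ ($k = 165 \left(-187\right) = -30855$)
$P = -440720$ ($P = \left(-560\right) 787 = -440720$)
$\sqrt{k + P} = \sqrt{-30855 - 440720} = \sqrt{-471575} = 5 i \sqrt{18863}$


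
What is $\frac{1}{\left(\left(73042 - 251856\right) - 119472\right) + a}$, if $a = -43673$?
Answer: $- \frac{1}{341959} \approx -2.9243 \cdot 10^{-6}$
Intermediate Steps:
$\frac{1}{\left(\left(73042 - 251856\right) - 119472\right) + a} = \frac{1}{\left(\left(73042 - 251856\right) - 119472\right) - 43673} = \frac{1}{\left(-178814 - 119472\right) - 43673} = \frac{1}{-298286 - 43673} = \frac{1}{-341959} = - \frac{1}{341959}$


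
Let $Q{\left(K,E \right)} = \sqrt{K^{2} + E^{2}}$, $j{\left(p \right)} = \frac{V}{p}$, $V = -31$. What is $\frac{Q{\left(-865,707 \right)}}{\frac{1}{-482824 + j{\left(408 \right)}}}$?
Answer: $- \frac{196992223 \sqrt{1248074}}{408} \approx -5.394 \cdot 10^{8}$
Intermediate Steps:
$j{\left(p \right)} = - \frac{31}{p}$
$Q{\left(K,E \right)} = \sqrt{E^{2} + K^{2}}$
$\frac{Q{\left(-865,707 \right)}}{\frac{1}{-482824 + j{\left(408 \right)}}} = \frac{\sqrt{707^{2} + \left(-865\right)^{2}}}{\frac{1}{-482824 - \frac{31}{408}}} = \frac{\sqrt{499849 + 748225}}{\frac{1}{-482824 - \frac{31}{408}}} = \frac{\sqrt{1248074}}{\frac{1}{-482824 - \frac{31}{408}}} = \frac{\sqrt{1248074}}{\frac{1}{- \frac{196992223}{408}}} = \frac{\sqrt{1248074}}{- \frac{408}{196992223}} = \sqrt{1248074} \left(- \frac{196992223}{408}\right) = - \frac{196992223 \sqrt{1248074}}{408}$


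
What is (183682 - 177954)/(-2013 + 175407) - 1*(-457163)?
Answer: 39634663475/86697 ≈ 4.5716e+5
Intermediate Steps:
(183682 - 177954)/(-2013 + 175407) - 1*(-457163) = 5728/173394 + 457163 = 5728*(1/173394) + 457163 = 2864/86697 + 457163 = 39634663475/86697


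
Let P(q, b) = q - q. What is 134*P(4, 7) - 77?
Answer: -77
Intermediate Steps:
P(q, b) = 0
134*P(4, 7) - 77 = 134*0 - 77 = 0 - 77 = -77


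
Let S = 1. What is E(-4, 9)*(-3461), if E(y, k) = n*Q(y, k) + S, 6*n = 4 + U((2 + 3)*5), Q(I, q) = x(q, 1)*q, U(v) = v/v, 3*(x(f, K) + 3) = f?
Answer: -3461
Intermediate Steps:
x(f, K) = -3 + f/3
U(v) = 1
Q(I, q) = q*(-3 + q/3) (Q(I, q) = (-3 + q/3)*q = q*(-3 + q/3))
n = ⅚ (n = (4 + 1)/6 = (⅙)*5 = ⅚ ≈ 0.83333)
E(y, k) = 1 + 5*k*(-9 + k)/18 (E(y, k) = 5*(k*(-9 + k)/3)/6 + 1 = 5*k*(-9 + k)/18 + 1 = 1 + 5*k*(-9 + k)/18)
E(-4, 9)*(-3461) = (1 + (5/18)*9*(-9 + 9))*(-3461) = (1 + (5/18)*9*0)*(-3461) = (1 + 0)*(-3461) = 1*(-3461) = -3461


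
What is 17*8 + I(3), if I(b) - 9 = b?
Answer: 148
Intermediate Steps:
I(b) = 9 + b
17*8 + I(3) = 17*8 + (9 + 3) = 136 + 12 = 148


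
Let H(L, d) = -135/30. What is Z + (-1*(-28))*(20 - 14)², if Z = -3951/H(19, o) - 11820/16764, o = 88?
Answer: 2633757/1397 ≈ 1885.3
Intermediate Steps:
H(L, d) = -9/2 (H(L, d) = -135*1/30 = -9/2)
Z = 1225581/1397 (Z = -3951/(-9/2) - 11820/16764 = -3951*(-2/9) - 11820*1/16764 = 878 - 985/1397 = 1225581/1397 ≈ 877.29)
Z + (-1*(-28))*(20 - 14)² = 1225581/1397 + (-1*(-28))*(20 - 14)² = 1225581/1397 + 28*6² = 1225581/1397 + 28*36 = 1225581/1397 + 1008 = 2633757/1397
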